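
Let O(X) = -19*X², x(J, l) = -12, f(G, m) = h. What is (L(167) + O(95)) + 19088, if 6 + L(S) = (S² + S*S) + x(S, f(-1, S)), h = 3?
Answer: -96627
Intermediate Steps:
f(G, m) = 3
L(S) = -18 + 2*S² (L(S) = -6 + ((S² + S*S) - 12) = -6 + ((S² + S²) - 12) = -6 + (2*S² - 12) = -6 + (-12 + 2*S²) = -18 + 2*S²)
(L(167) + O(95)) + 19088 = ((-18 + 2*167²) - 19*95²) + 19088 = ((-18 + 2*27889) - 19*9025) + 19088 = ((-18 + 55778) - 171475) + 19088 = (55760 - 171475) + 19088 = -115715 + 19088 = -96627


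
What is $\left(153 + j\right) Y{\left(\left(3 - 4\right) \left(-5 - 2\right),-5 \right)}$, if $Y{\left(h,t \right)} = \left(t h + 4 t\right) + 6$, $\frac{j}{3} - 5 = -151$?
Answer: $13965$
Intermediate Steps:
$j = -438$ ($j = 15 + 3 \left(-151\right) = 15 - 453 = -438$)
$Y{\left(h,t \right)} = 6 + 4 t + h t$ ($Y{\left(h,t \right)} = \left(h t + 4 t\right) + 6 = \left(4 t + h t\right) + 6 = 6 + 4 t + h t$)
$\left(153 + j\right) Y{\left(\left(3 - 4\right) \left(-5 - 2\right),-5 \right)} = \left(153 - 438\right) \left(6 + 4 \left(-5\right) + \left(3 - 4\right) \left(-5 - 2\right) \left(-5\right)\right) = - 285 \left(6 - 20 + \left(-1\right) \left(-7\right) \left(-5\right)\right) = - 285 \left(6 - 20 + 7 \left(-5\right)\right) = - 285 \left(6 - 20 - 35\right) = \left(-285\right) \left(-49\right) = 13965$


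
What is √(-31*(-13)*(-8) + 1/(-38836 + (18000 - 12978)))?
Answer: I*√3686278419318/33814 ≈ 56.78*I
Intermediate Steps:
√(-31*(-13)*(-8) + 1/(-38836 + (18000 - 12978))) = √(403*(-8) + 1/(-38836 + 5022)) = √(-3224 + 1/(-33814)) = √(-3224 - 1/33814) = √(-109016337/33814) = I*√3686278419318/33814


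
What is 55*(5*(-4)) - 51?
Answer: -1151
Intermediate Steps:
55*(5*(-4)) - 51 = 55*(-20) - 51 = -1100 - 51 = -1151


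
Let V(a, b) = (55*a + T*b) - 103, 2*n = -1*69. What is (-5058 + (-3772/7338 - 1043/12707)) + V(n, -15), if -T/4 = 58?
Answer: -333729116669/93243966 ≈ -3579.1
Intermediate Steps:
n = -69/2 (n = (-1*69)/2 = (1/2)*(-69) = -69/2 ≈ -34.500)
T = -232 (T = -4*58 = -232)
V(a, b) = -103 - 232*b + 55*a (V(a, b) = (55*a - 232*b) - 103 = (-232*b + 55*a) - 103 = -103 - 232*b + 55*a)
(-5058 + (-3772/7338 - 1043/12707)) + V(n, -15) = (-5058 + (-3772/7338 - 1043/12707)) + (-103 - 232*(-15) + 55*(-69/2)) = (-5058 + (-3772*1/7338 - 1043*1/12707)) + (-103 + 3480 - 3795/2) = (-5058 + (-1886/3669 - 1043/12707)) + 2959/2 = (-5058 - 27792169/46621983) + 2959/2 = -235841782183/46621983 + 2959/2 = -333729116669/93243966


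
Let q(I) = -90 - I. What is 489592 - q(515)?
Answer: 490197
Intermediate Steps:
489592 - q(515) = 489592 - (-90 - 1*515) = 489592 - (-90 - 515) = 489592 - 1*(-605) = 489592 + 605 = 490197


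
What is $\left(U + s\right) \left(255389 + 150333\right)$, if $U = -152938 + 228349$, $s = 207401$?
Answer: $114743050264$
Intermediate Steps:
$U = 75411$
$\left(U + s\right) \left(255389 + 150333\right) = \left(75411 + 207401\right) \left(255389 + 150333\right) = 282812 \cdot 405722 = 114743050264$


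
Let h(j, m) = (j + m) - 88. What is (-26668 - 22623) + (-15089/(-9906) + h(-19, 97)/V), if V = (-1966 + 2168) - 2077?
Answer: -61032688021/1238250 ≈ -49290.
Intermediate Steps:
h(j, m) = -88 + j + m
V = -1875 (V = 202 - 2077 = -1875)
(-26668 - 22623) + (-15089/(-9906) + h(-19, 97)/V) = (-26668 - 22623) + (-15089/(-9906) + (-88 - 19 + 97)/(-1875)) = -49291 + (-15089*(-1/9906) - 10*(-1/1875)) = -49291 + (15089/9906 + 2/375) = -49291 + 1892729/1238250 = -61032688021/1238250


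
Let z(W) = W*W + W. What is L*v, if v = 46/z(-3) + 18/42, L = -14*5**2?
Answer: -8500/3 ≈ -2833.3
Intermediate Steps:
z(W) = W + W**2 (z(W) = W**2 + W = W + W**2)
L = -350 (L = -14*25 = -350)
v = 170/21 (v = 46/((-3*(1 - 3))) + 18/42 = 46/((-3*(-2))) + 18*(1/42) = 46/6 + 3/7 = 46*(1/6) + 3/7 = 23/3 + 3/7 = 170/21 ≈ 8.0952)
L*v = -350*170/21 = -8500/3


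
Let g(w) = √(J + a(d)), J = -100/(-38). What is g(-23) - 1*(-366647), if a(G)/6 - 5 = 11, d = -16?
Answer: 366647 + √35606/19 ≈ 3.6666e+5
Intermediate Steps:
a(G) = 96 (a(G) = 30 + 6*11 = 30 + 66 = 96)
J = 50/19 (J = -100*(-1/38) = 50/19 ≈ 2.6316)
g(w) = √35606/19 (g(w) = √(50/19 + 96) = √(1874/19) = √35606/19)
g(-23) - 1*(-366647) = √35606/19 - 1*(-366647) = √35606/19 + 366647 = 366647 + √35606/19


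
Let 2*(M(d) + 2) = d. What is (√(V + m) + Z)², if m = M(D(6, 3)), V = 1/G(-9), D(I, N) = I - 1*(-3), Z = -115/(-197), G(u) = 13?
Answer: 2944053/1009034 + 115*√1742/2561 ≈ 4.7919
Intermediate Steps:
Z = 115/197 (Z = -115*(-1/197) = 115/197 ≈ 0.58376)
D(I, N) = 3 + I (D(I, N) = I + 3 = 3 + I)
M(d) = -2 + d/2
V = 1/13 ≈ 0.076923
m = 5/2 (m = -2 + (3 + 6)/2 = -2 + (½)*9 = -2 + 9/2 = 5/2 ≈ 2.5000)
(√(V + m) + Z)² = (√(1/13 + 5/2) + 115/197)² = (√(67/26) + 115/197)² = (√1742/26 + 115/197)² = (115/197 + √1742/26)²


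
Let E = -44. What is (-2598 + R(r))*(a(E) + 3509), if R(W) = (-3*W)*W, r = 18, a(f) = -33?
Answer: -12409320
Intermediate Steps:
R(W) = -3*W²
(-2598 + R(r))*(a(E) + 3509) = (-2598 - 3*18²)*(-33 + 3509) = (-2598 - 3*324)*3476 = (-2598 - 972)*3476 = -3570*3476 = -12409320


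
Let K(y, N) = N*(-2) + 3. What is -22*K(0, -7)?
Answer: -374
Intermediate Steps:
K(y, N) = 3 - 2*N (K(y, N) = -2*N + 3 = 3 - 2*N)
-22*K(0, -7) = -22*(3 - 2*(-7)) = -22*(3 + 14) = -22*17 = -374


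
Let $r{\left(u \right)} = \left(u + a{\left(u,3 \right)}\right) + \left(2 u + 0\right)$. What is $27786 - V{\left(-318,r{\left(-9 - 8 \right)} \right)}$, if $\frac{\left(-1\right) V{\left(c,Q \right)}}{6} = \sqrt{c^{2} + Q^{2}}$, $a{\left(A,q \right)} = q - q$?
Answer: $27786 + 90 \sqrt{461} \approx 29718.0$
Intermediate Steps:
$a{\left(A,q \right)} = 0$
$r{\left(u \right)} = 3 u$ ($r{\left(u \right)} = \left(u + 0\right) + \left(2 u + 0\right) = u + 2 u = 3 u$)
$V{\left(c,Q \right)} = - 6 \sqrt{Q^{2} + c^{2}}$ ($V{\left(c,Q \right)} = - 6 \sqrt{c^{2} + Q^{2}} = - 6 \sqrt{Q^{2} + c^{2}}$)
$27786 - V{\left(-318,r{\left(-9 - 8 \right)} \right)} = 27786 - - 6 \sqrt{\left(3 \left(-9 - 8\right)\right)^{2} + \left(-318\right)^{2}} = 27786 - - 6 \sqrt{\left(3 \left(-9 - 8\right)\right)^{2} + 101124} = 27786 - - 6 \sqrt{\left(3 \left(-17\right)\right)^{2} + 101124} = 27786 - - 6 \sqrt{\left(-51\right)^{2} + 101124} = 27786 - - 6 \sqrt{2601 + 101124} = 27786 - - 6 \sqrt{103725} = 27786 - - 6 \cdot 15 \sqrt{461} = 27786 - - 90 \sqrt{461} = 27786 + 90 \sqrt{461}$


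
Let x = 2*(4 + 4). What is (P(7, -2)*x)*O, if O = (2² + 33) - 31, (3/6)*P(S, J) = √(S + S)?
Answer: 192*√14 ≈ 718.40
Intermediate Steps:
P(S, J) = 2*√2*√S (P(S, J) = 2*√(S + S) = 2*√(2*S) = 2*(√2*√S) = 2*√2*√S)
O = 6 (O = (4 + 33) - 31 = 37 - 31 = 6)
x = 16 (x = 2*8 = 16)
(P(7, -2)*x)*O = ((2*√2*√7)*16)*6 = ((2*√14)*16)*6 = (32*√14)*6 = 192*√14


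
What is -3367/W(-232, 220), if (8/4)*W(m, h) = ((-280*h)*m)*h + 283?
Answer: -6734/3144064283 ≈ -2.1418e-6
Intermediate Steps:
W(m, h) = 283/2 - 140*m*h**2 (W(m, h) = (((-280*h)*m)*h + 283)/2 = ((-280*h*m)*h + 283)/2 = (-280*m*h**2 + 283)/2 = (283 - 280*m*h**2)/2 = 283/2 - 140*m*h**2)
-3367/W(-232, 220) = -3367/(283/2 - 140*(-232)*220**2) = -3367/(283/2 - 140*(-232)*48400) = -3367/(283/2 + 1572032000) = -3367/3144064283/2 = -3367*2/3144064283 = -6734/3144064283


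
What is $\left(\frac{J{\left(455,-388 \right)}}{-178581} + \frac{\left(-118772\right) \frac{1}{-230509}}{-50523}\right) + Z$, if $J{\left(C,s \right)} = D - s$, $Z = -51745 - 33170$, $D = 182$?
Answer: $- \frac{3098288410104354611}{36486937446531} \approx -84915.0$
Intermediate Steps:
$Z = -84915$ ($Z = -51745 - 33170 = -84915$)
$J{\left(C,s \right)} = 182 - s$
$\left(\frac{J{\left(455,-388 \right)}}{-178581} + \frac{\left(-118772\right) \frac{1}{-230509}}{-50523}\right) + Z = \left(\frac{182 - -388}{-178581} + \frac{\left(-118772\right) \frac{1}{-230509}}{-50523}\right) - 84915 = \left(\left(182 + 388\right) \left(- \frac{1}{178581}\right) + \left(-118772\right) \left(- \frac{1}{230509}\right) \left(- \frac{1}{50523}\right)\right) - 84915 = \left(570 \left(- \frac{1}{178581}\right) + \frac{118772}{230509} \left(- \frac{1}{50523}\right)\right) - 84915 = \left(- \frac{10}{3133} - \frac{118772}{11646006207}\right) - 84915 = - \frac{116832174746}{36486937446531} - 84915 = - \frac{3098288410104354611}{36486937446531}$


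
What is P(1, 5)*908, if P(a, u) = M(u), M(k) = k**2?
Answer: 22700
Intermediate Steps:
P(a, u) = u**2
P(1, 5)*908 = 5**2*908 = 25*908 = 22700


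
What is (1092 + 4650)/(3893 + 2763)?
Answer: 2871/3328 ≈ 0.86268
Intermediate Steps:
(1092 + 4650)/(3893 + 2763) = 5742/6656 = 5742*(1/6656) = 2871/3328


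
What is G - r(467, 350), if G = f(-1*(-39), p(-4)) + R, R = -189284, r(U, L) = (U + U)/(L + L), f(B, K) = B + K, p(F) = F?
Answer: -66237617/350 ≈ -1.8925e+5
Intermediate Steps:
r(U, L) = U/L (r(U, L) = (2*U)/((2*L)) = (2*U)*(1/(2*L)) = U/L)
G = -189249 (G = (-1*(-39) - 4) - 189284 = (39 - 4) - 189284 = 35 - 189284 = -189249)
G - r(467, 350) = -189249 - 467/350 = -66237617/350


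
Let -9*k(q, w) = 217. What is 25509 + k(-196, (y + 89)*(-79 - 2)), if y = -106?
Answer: 229364/9 ≈ 25485.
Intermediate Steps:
k(q, w) = -217/9 (k(q, w) = -⅑*217 = -217/9)
25509 + k(-196, (y + 89)*(-79 - 2)) = 25509 - 217/9 = 229364/9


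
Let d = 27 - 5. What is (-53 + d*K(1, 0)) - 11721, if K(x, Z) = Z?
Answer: -11774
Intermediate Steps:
d = 22
(-53 + d*K(1, 0)) - 11721 = (-53 + 22*0) - 11721 = (-53 + 0) - 11721 = -53 - 11721 = -11774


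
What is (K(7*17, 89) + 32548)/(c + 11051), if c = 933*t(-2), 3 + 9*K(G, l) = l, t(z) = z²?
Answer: 293018/133047 ≈ 2.2024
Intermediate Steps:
K(G, l) = -⅓ + l/9
c = 3732 (c = 933*(-2)² = 933*4 = 3732)
(K(7*17, 89) + 32548)/(c + 11051) = ((-⅓ + (⅑)*89) + 32548)/(3732 + 11051) = ((-⅓ + 89/9) + 32548)/14783 = (86/9 + 32548)*(1/14783) = (293018/9)*(1/14783) = 293018/133047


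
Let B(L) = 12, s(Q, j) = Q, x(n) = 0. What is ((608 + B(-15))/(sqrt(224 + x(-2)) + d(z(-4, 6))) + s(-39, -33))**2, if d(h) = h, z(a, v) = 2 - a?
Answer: 13015769/2209 - 3426120*sqrt(14)/2209 ≈ 88.910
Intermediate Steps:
((608 + B(-15))/(sqrt(224 + x(-2)) + d(z(-4, 6))) + s(-39, -33))**2 = ((608 + 12)/(sqrt(224 + 0) + (2 - 1*(-4))) - 39)**2 = (620/(sqrt(224) + (2 + 4)) - 39)**2 = (620/(4*sqrt(14) + 6) - 39)**2 = (620/(6 + 4*sqrt(14)) - 39)**2 = (-39 + 620/(6 + 4*sqrt(14)))**2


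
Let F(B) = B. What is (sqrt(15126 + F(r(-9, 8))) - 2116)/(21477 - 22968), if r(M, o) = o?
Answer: 2116/1491 - sqrt(15134)/1491 ≈ 1.3367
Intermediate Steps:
(sqrt(15126 + F(r(-9, 8))) - 2116)/(21477 - 22968) = (sqrt(15126 + 8) - 2116)/(21477 - 22968) = (sqrt(15134) - 2116)/(-1491) = (-2116 + sqrt(15134))*(-1/1491) = 2116/1491 - sqrt(15134)/1491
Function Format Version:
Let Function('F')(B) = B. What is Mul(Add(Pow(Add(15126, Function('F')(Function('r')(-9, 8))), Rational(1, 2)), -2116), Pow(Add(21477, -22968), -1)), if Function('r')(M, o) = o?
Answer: Add(Rational(2116, 1491), Mul(Rational(-1, 1491), Pow(15134, Rational(1, 2)))) ≈ 1.3367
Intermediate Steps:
Mul(Add(Pow(Add(15126, Function('F')(Function('r')(-9, 8))), Rational(1, 2)), -2116), Pow(Add(21477, -22968), -1)) = Mul(Add(Pow(Add(15126, 8), Rational(1, 2)), -2116), Pow(Add(21477, -22968), -1)) = Mul(Add(Pow(15134, Rational(1, 2)), -2116), Pow(-1491, -1)) = Mul(Add(-2116, Pow(15134, Rational(1, 2))), Rational(-1, 1491)) = Add(Rational(2116, 1491), Mul(Rational(-1, 1491), Pow(15134, Rational(1, 2))))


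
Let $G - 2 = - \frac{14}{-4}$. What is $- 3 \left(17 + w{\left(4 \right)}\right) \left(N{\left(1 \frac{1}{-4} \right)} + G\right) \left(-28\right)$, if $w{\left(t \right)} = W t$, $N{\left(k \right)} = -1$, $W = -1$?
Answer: $4914$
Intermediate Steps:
$w{\left(t \right)} = - t$
$G = \frac{11}{2}$ ($G = 2 - \frac{14}{-4} = 2 - - \frac{7}{2} = 2 + \frac{7}{2} = \frac{11}{2} \approx 5.5$)
$- 3 \left(17 + w{\left(4 \right)}\right) \left(N{\left(1 \frac{1}{-4} \right)} + G\right) \left(-28\right) = - 3 \left(17 - 4\right) \left(-1 + \frac{11}{2}\right) \left(-28\right) = - 3 \left(17 - 4\right) \frac{9}{2} \left(-28\right) = - 3 \cdot 13 \cdot \frac{9}{2} \left(-28\right) = \left(-3\right) \frac{117}{2} \left(-28\right) = \left(- \frac{351}{2}\right) \left(-28\right) = 4914$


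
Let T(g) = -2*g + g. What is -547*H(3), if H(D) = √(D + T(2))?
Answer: -547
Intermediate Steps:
T(g) = -g
H(D) = √(-2 + D) (H(D) = √(D - 1*2) = √(D - 2) = √(-2 + D))
-547*H(3) = -547*√(-2 + 3) = -547*√1 = -547*1 = -547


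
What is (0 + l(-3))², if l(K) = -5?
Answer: 25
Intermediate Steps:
(0 + l(-3))² = (0 - 5)² = (-5)² = 25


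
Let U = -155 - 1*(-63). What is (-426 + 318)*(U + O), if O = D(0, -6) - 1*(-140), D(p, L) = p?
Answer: -5184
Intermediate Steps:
U = -92 (U = -155 + 63 = -92)
O = 140 (O = 0 - 1*(-140) = 0 + 140 = 140)
(-426 + 318)*(U + O) = (-426 + 318)*(-92 + 140) = -108*48 = -5184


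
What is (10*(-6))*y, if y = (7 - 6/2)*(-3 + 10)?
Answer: -1680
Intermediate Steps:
y = 28 (y = (7 - 6*½)*7 = (7 - 3)*7 = 4*7 = 28)
(10*(-6))*y = (10*(-6))*28 = -60*28 = -1680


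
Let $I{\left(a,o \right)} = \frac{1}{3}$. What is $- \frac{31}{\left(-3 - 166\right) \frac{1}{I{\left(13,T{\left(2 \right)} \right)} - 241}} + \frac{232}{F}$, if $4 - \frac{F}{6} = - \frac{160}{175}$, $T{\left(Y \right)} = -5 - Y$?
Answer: $- \frac{790891}{21801} \approx -36.278$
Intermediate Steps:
$I{\left(a,o \right)} = \frac{1}{3}$
$F = \frac{1032}{35}$ ($F = 24 - 6 \left(- \frac{160}{175}\right) = 24 - 6 \left(\left(-160\right) \frac{1}{175}\right) = 24 - - \frac{192}{35} = 24 + \frac{192}{35} = \frac{1032}{35} \approx 29.486$)
$- \frac{31}{\left(-3 - 166\right) \frac{1}{I{\left(13,T{\left(2 \right)} \right)} - 241}} + \frac{232}{F} = - \frac{31}{\left(-3 - 166\right) \frac{1}{\frac{1}{3} - 241}} + \frac{232}{\frac{1032}{35}} = - \frac{31}{\left(-169\right) \frac{1}{- \frac{722}{3}}} + 232 \cdot \frac{35}{1032} = - \frac{31}{\left(-169\right) \left(- \frac{3}{722}\right)} + \frac{1015}{129} = - \frac{31}{\frac{507}{722}} + \frac{1015}{129} = \left(-31\right) \frac{722}{507} + \frac{1015}{129} = - \frac{22382}{507} + \frac{1015}{129} = - \frac{790891}{21801}$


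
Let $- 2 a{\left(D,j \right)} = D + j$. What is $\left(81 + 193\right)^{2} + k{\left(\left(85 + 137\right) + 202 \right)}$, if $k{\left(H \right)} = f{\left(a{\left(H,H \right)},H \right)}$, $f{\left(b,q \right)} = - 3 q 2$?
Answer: $72532$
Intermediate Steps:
$a{\left(D,j \right)} = - \frac{D}{2} - \frac{j}{2}$ ($a{\left(D,j \right)} = - \frac{D + j}{2} = - \frac{D}{2} - \frac{j}{2}$)
$f{\left(b,q \right)} = - 6 q$
$k{\left(H \right)} = - 6 H$
$\left(81 + 193\right)^{2} + k{\left(\left(85 + 137\right) + 202 \right)} = \left(81 + 193\right)^{2} - 6 \left(\left(85 + 137\right) + 202\right) = 274^{2} - 6 \left(222 + 202\right) = 75076 - 2544 = 72532$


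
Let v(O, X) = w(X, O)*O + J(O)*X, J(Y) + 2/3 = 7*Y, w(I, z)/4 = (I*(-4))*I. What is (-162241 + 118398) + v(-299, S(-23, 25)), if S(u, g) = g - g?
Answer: -43843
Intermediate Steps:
S(u, g) = 0
w(I, z) = -16*I² (w(I, z) = 4*((I*(-4))*I) = 4*((-4*I)*I) = 4*(-4*I²) = -16*I²)
J(Y) = -⅔ + 7*Y
v(O, X) = X*(-⅔ + 7*O) - 16*O*X² (v(O, X) = (-16*X²)*O + (-⅔ + 7*O)*X = -16*O*X² + X*(-⅔ + 7*O) = X*(-⅔ + 7*O) - 16*O*X²)
(-162241 + 118398) + v(-299, S(-23, 25)) = (-162241 + 118398) + (⅓)*0*(-2 + 21*(-299) - 48*(-299)*0) = -43843 + (⅓)*0*(-2 - 6279 + 0) = -43843 + (⅓)*0*(-6281) = -43843 + 0 = -43843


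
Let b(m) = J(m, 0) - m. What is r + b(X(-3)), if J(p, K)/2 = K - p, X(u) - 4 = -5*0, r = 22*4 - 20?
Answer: 56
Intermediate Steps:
r = 68 (r = 88 - 20 = 68)
X(u) = 4 (X(u) = 4 - 5*0 = 4 + 0 = 4)
J(p, K) = -2*p + 2*K (J(p, K) = 2*(K - p) = -2*p + 2*K)
b(m) = -3*m (b(m) = (-2*m + 2*0) - m = (-2*m + 0) - m = -2*m - m = -3*m)
r + b(X(-3)) = 68 - 3*4 = 68 - 12 = 56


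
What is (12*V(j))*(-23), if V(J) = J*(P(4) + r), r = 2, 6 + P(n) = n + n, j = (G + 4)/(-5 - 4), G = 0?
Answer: 1472/3 ≈ 490.67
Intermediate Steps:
j = -4/9 (j = (0 + 4)/(-5 - 4) = 4/(-9) = 4*(-1/9) = -4/9 ≈ -0.44444)
P(n) = -6 + 2*n (P(n) = -6 + (n + n) = -6 + 2*n)
V(J) = 4*J (V(J) = J*((-6 + 2*4) + 2) = J*((-6 + 8) + 2) = J*(2 + 2) = J*4 = 4*J)
(12*V(j))*(-23) = (12*(4*(-4/9)))*(-23) = (12*(-16/9))*(-23) = -64/3*(-23) = 1472/3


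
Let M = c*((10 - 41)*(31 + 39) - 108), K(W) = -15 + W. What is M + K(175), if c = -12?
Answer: 27496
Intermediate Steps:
M = 27336 (M = -12*((10 - 41)*(31 + 39) - 108) = -12*(-31*70 - 108) = -12*(-2170 - 108) = -12*(-2278) = 27336)
M + K(175) = 27336 + (-15 + 175) = 27336 + 160 = 27496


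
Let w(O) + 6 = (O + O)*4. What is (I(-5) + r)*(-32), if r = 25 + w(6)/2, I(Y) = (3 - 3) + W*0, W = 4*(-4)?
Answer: -1472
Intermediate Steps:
w(O) = -6 + 8*O (w(O) = -6 + (O + O)*4 = -6 + (2*O)*4 = -6 + 8*O)
W = -16
I(Y) = 0 (I(Y) = (3 - 3) - 16*0 = 0 + 0 = 0)
r = 46 (r = 25 + (-6 + 8*6)/2 = 25 + (-6 + 48)*(½) = 25 + 42*(½) = 25 + 21 = 46)
(I(-5) + r)*(-32) = (0 + 46)*(-32) = 46*(-32) = -1472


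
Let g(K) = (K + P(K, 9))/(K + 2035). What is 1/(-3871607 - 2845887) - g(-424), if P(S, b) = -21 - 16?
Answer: 3096763123/10821882834 ≈ 0.28616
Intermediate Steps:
P(S, b) = -37
g(K) = (-37 + K)/(2035 + K) (g(K) = (K - 37)/(K + 2035) = (-37 + K)/(2035 + K))
1/(-3871607 - 2845887) - g(-424) = 1/(-3871607 - 2845887) - (-37 - 424)/(2035 - 424) = 1/(-6717494) - (-461)/1611 = -1/6717494 - (-461)/1611 = -1/6717494 - 1*(-461/1611) = -1/6717494 + 461/1611 = 3096763123/10821882834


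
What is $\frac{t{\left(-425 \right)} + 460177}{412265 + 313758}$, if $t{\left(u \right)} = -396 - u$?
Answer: $\frac{460206}{726023} \approx 0.63387$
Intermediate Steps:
$\frac{t{\left(-425 \right)} + 460177}{412265 + 313758} = \frac{\left(-396 - -425\right) + 460177}{412265 + 313758} = \frac{\left(-396 + 425\right) + 460177}{726023} = \left(29 + 460177\right) \frac{1}{726023} = 460206 \cdot \frac{1}{726023} = \frac{460206}{726023}$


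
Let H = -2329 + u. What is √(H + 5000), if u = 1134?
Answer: √3805 ≈ 61.685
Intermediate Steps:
H = -1195 (H = -2329 + 1134 = -1195)
√(H + 5000) = √(-1195 + 5000) = √3805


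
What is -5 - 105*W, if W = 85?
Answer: -8930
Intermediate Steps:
-5 - 105*W = -5 - 105*85 = -5 - 8925 = -8930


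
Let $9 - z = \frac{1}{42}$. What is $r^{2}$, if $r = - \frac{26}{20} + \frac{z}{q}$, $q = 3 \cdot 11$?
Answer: $\frac{12687844}{12006225} \approx 1.0568$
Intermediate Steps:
$z = \frac{377}{42}$ ($z = 9 - \frac{1}{42} = \frac{377}{42} \approx 8.9762$)
$q = 33$
$r = - \frac{3562}{3465}$ ($r = - \frac{26}{20} + \frac{377}{42 \cdot 33} = \left(-26\right) \frac{1}{20} + \frac{377}{42} \cdot \frac{1}{33} = - \frac{13}{10} + \frac{377}{1386} = - \frac{3562}{3465} \approx -1.028$)
$r^{2} = \left(- \frac{3562}{3465}\right)^{2} = \frac{12687844}{12006225}$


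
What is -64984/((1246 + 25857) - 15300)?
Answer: -64984/11803 ≈ -5.5057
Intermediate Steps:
-64984/((1246 + 25857) - 15300) = -64984/(27103 - 15300) = -64984/11803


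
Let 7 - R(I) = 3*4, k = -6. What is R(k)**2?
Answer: 25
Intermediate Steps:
R(I) = -5 (R(I) = 7 - 3*4 = 7 - 1*12 = 7 - 12 = -5)
R(k)**2 = (-5)**2 = 25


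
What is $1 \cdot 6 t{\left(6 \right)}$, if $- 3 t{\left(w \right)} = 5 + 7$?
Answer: $-24$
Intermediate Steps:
$t{\left(w \right)} = -4$ ($t{\left(w \right)} = - \frac{5 + 7}{3} = \left(- \frac{1}{3}\right) 12 = -4$)
$1 \cdot 6 t{\left(6 \right)} = 1 \cdot 6 \left(-4\right) = 6 \left(-4\right) = -24$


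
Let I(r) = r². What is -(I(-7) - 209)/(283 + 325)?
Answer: 5/19 ≈ 0.26316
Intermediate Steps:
-(I(-7) - 209)/(283 + 325) = -((-7)² - 209)/(283 + 325) = -(49 - 209)/608 = -(-160)/608 = -1*(-5/19) = 5/19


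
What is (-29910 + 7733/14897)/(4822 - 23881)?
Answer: 445561537/283921923 ≈ 1.5693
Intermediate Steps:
(-29910 + 7733/14897)/(4822 - 23881) = (-29910 + 7733*(1/14897))/(-19059) = (-29910 + 7733/14897)*(-1/19059) = -445561537/14897*(-1/19059) = 445561537/283921923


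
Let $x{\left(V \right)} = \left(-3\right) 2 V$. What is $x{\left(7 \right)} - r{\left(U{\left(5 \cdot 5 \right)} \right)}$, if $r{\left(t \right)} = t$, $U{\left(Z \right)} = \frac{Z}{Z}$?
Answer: $-43$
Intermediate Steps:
$x{\left(V \right)} = - 6 V$
$U{\left(Z \right)} = 1$
$x{\left(7 \right)} - r{\left(U{\left(5 \cdot 5 \right)} \right)} = \left(-6\right) 7 - 1 = -42 - 1 = -43$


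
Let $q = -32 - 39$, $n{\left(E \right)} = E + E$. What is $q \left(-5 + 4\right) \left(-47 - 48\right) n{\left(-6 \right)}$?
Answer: $80940$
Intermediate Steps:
$n{\left(E \right)} = 2 E$
$q = -71$
$q \left(-5 + 4\right) \left(-47 - 48\right) n{\left(-6 \right)} = - 71 \left(-5 + 4\right) \left(-47 - 48\right) 2 \left(-6\right) = - 71 \left(\left(-1\right) \left(-95\right)\right) \left(-12\right) = \left(-71\right) 95 \left(-12\right) = \left(-6745\right) \left(-12\right) = 80940$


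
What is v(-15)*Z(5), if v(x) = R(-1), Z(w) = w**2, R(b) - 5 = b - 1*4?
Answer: 0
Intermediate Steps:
R(b) = 1 + b (R(b) = 5 + (b - 1*4) = 5 + (b - 4) = 5 + (-4 + b) = 1 + b)
v(x) = 0 (v(x) = 1 - 1 = 0)
v(-15)*Z(5) = 0*5**2 = 0*25 = 0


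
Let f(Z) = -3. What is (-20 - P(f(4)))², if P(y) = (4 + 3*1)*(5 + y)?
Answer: 1156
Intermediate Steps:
P(y) = 35 + 7*y (P(y) = (4 + 3)*(5 + y) = 7*(5 + y) = 35 + 7*y)
(-20 - P(f(4)))² = (-20 - (35 + 7*(-3)))² = (-20 - (35 - 21))² = (-20 - 1*14)² = (-20 - 14)² = (-34)² = 1156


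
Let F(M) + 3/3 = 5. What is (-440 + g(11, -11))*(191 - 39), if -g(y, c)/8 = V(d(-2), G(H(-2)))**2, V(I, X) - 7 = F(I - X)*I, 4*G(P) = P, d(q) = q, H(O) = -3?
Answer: -68096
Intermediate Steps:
G(P) = P/4
F(M) = 4 (F(M) = -1 + 5 = 4)
V(I, X) = 7 + 4*I
g(y, c) = -8 (g(y, c) = -8*(7 + 4*(-2))**2 = -8*(7 - 8)**2 = -8*(-1)**2 = -8*1 = -8)
(-440 + g(11, -11))*(191 - 39) = (-440 - 8)*(191 - 39) = -448*152 = -68096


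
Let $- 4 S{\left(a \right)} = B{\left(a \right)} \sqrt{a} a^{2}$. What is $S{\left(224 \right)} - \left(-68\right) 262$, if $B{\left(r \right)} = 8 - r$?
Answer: $17816 + 10838016 \sqrt{14} \approx 4.057 \cdot 10^{7}$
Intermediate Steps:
$S{\left(a \right)} = - \frac{a^{\frac{5}{2}} \left(8 - a\right)}{4}$ ($S{\left(a \right)} = - \frac{\left(8 - a\right) \sqrt{a} a^{2}}{4} = - \frac{\sqrt{a} \left(8 - a\right) a^{2}}{4} = - \frac{a^{\frac{5}{2}} \left(8 - a\right)}{4}$)
$S{\left(224 \right)} - \left(-68\right) 262 = \frac{224^{\frac{5}{2}} \left(-8 + 224\right)}{4} - \left(-68\right) 262 = \frac{1}{4} \cdot 200704 \sqrt{14} \cdot 216 - -17816 = 10838016 \sqrt{14} + 17816 = 17816 + 10838016 \sqrt{14}$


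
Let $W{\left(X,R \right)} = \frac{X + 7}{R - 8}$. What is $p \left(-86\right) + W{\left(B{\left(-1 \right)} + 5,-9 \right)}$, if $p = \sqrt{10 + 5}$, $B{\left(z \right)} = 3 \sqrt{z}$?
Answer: $- \frac{12}{17} - 86 \sqrt{15} - \frac{3 i}{17} \approx -333.78 - 0.17647 i$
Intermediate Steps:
$p = \sqrt{15} \approx 3.873$
$W{\left(X,R \right)} = \frac{7 + X}{-8 + R}$
$p \left(-86\right) + W{\left(B{\left(-1 \right)} + 5,-9 \right)} = \sqrt{15} \left(-86\right) + \frac{7 + \left(3 \sqrt{-1} + 5\right)}{-8 - 9} = - 86 \sqrt{15} + \frac{7 + \left(3 i + 5\right)}{-17} = - 86 \sqrt{15} - \frac{7 + \left(5 + 3 i\right)}{17} = - 86 \sqrt{15} - \frac{12 + 3 i}{17} = - 86 \sqrt{15} - \left(\frac{12}{17} + \frac{3 i}{17}\right) = - \frac{12}{17} - 86 \sqrt{15} - \frac{3 i}{17}$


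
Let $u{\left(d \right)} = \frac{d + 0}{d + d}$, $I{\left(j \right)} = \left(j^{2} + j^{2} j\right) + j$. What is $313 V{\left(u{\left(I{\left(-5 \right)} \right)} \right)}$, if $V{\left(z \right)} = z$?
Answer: $\frac{313}{2} \approx 156.5$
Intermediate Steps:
$I{\left(j \right)} = j + j^{2} + j^{3}$ ($I{\left(j \right)} = \left(j^{2} + j^{3}\right) + j = j + j^{2} + j^{3}$)
$u{\left(d \right)} = \frac{1}{2}$ ($u{\left(d \right)} = \frac{d}{2 d} = d \frac{1}{2 d} = \frac{1}{2}$)
$313 V{\left(u{\left(I{\left(-5 \right)} \right)} \right)} = 313 \cdot \frac{1}{2} = \frac{313}{2}$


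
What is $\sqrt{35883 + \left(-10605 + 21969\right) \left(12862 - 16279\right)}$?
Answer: $3 i \sqrt{4310545} \approx 6228.6 i$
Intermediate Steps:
$\sqrt{35883 + \left(-10605 + 21969\right) \left(12862 - 16279\right)} = \sqrt{35883 + 11364 \left(-3417\right)} = \sqrt{35883 - 38830788} = \sqrt{-38794905} = 3 i \sqrt{4310545}$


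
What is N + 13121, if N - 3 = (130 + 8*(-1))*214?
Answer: 39232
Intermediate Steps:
N = 26111 (N = 3 + (130 + 8*(-1))*214 = 3 + (130 - 8)*214 = 3 + 122*214 = 3 + 26108 = 26111)
N + 13121 = 26111 + 13121 = 39232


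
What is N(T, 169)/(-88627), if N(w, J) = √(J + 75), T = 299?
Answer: -2*√61/88627 ≈ -0.00017625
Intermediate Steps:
N(w, J) = √(75 + J)
N(T, 169)/(-88627) = √(75 + 169)/(-88627) = √244*(-1/88627) = (2*√61)*(-1/88627) = -2*√61/88627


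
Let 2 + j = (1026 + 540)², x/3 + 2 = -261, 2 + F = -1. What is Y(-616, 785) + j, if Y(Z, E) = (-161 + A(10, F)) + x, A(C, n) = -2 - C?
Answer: 2451392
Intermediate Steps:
F = -3 (F = -2 - 1 = -3)
x = -789 (x = -6 + 3*(-261) = -6 - 783 = -789)
Y(Z, E) = -962 (Y(Z, E) = (-161 + (-2 - 1*10)) - 789 = (-161 + (-2 - 10)) - 789 = (-161 - 12) - 789 = -173 - 789 = -962)
j = 2452354 (j = -2 + (1026 + 540)² = -2 + 1566² = -2 + 2452356 = 2452354)
Y(-616, 785) + j = -962 + 2452354 = 2451392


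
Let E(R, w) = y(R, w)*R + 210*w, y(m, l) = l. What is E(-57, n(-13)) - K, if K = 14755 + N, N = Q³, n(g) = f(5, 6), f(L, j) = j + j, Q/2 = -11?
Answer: -2271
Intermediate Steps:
Q = -22 (Q = 2*(-11) = -22)
f(L, j) = 2*j
n(g) = 12 (n(g) = 2*6 = 12)
N = -10648 (N = (-22)³ = -10648)
E(R, w) = 210*w + R*w (E(R, w) = w*R + 210*w = R*w + 210*w = 210*w + R*w)
K = 4107 (K = 14755 - 10648 = 4107)
E(-57, n(-13)) - K = 12*(210 - 57) - 1*4107 = 12*153 - 4107 = 1836 - 4107 = -2271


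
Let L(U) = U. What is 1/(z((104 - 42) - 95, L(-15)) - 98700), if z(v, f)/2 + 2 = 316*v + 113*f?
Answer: -1/122950 ≈ -8.1334e-6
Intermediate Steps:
z(v, f) = -4 + 226*f + 632*v (z(v, f) = -4 + 2*(316*v + 113*f) = -4 + 2*(113*f + 316*v) = -4 + (226*f + 632*v) = -4 + 226*f + 632*v)
1/(z((104 - 42) - 95, L(-15)) - 98700) = 1/((-4 + 226*(-15) + 632*((104 - 42) - 95)) - 98700) = 1/((-4 - 3390 + 632*(62 - 95)) - 98700) = 1/((-4 - 3390 + 632*(-33)) - 98700) = 1/((-4 - 3390 - 20856) - 98700) = 1/(-24250 - 98700) = 1/(-122950) = -1/122950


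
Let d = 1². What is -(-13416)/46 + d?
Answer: 6731/23 ≈ 292.65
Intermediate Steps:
d = 1
-(-13416)/46 + d = -(-13416)/46 + 1 = -156*(-43/23) + 1 = 6708/23 + 1 = 6731/23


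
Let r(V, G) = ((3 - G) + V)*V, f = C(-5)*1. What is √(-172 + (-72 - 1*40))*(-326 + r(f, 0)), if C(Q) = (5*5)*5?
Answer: 31348*I*√71 ≈ 2.6414e+5*I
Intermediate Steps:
C(Q) = 125 (C(Q) = 25*5 = 125)
f = 125 (f = 125*1 = 125)
r(V, G) = V*(3 + V - G) (r(V, G) = (3 + V - G)*V = V*(3 + V - G))
√(-172 + (-72 - 1*40))*(-326 + r(f, 0)) = √(-172 + (-72 - 1*40))*(-326 + 125*(3 + 125 - 1*0)) = √(-172 + (-72 - 40))*(-326 + 125*(3 + 125 + 0)) = √(-172 - 112)*(-326 + 125*128) = √(-284)*(-326 + 16000) = (2*I*√71)*15674 = 31348*I*√71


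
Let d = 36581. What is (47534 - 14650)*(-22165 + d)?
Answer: 474055744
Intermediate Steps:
(47534 - 14650)*(-22165 + d) = (47534 - 14650)*(-22165 + 36581) = 32884*14416 = 474055744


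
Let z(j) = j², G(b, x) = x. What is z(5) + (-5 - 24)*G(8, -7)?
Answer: 228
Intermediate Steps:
z(5) + (-5 - 24)*G(8, -7) = 5² + (-5 - 24)*(-7) = 25 - 29*(-7) = 25 + 203 = 228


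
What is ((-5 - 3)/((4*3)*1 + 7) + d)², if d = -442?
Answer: 70660836/361 ≈ 1.9574e+5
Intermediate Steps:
((-5 - 3)/((4*3)*1 + 7) + d)² = ((-5 - 3)/((4*3)*1 + 7) - 442)² = (-8/(12*1 + 7) - 442)² = (-8/(12 + 7) - 442)² = (-8/19 - 442)² = (-8406/19)² = 70660836/361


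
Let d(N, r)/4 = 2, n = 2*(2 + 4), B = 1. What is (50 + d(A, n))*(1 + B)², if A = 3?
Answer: 232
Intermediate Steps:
n = 12 (n = 2*6 = 12)
d(N, r) = 8 (d(N, r) = 4*2 = 8)
(50 + d(A, n))*(1 + B)² = (50 + 8)*(1 + 1)² = 58*2² = 58*4 = 232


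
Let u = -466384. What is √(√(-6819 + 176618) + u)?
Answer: √(-466384 + √169799) ≈ 682.62*I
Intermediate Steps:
√(√(-6819 + 176618) + u) = √(√(-6819 + 176618) - 466384) = √(√169799 - 466384) = √(-466384 + √169799)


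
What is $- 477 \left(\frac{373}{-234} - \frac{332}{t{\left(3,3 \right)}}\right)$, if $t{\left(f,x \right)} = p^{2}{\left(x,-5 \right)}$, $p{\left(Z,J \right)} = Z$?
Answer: $\frac{477265}{26} \approx 18356.0$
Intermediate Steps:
$t{\left(f,x \right)} = x^{2}$
$- 477 \left(\frac{373}{-234} - \frac{332}{t{\left(3,3 \right)}}\right) = - 477 \left(\frac{373}{-234} - \frac{332}{3^{2}}\right) = - 477 \left(373 \left(- \frac{1}{234}\right) - \frac{332}{9}\right) = - 477 \left(- \frac{373}{234} - \frac{332}{9}\right) = \left(-477\right) \left(- \frac{9005}{234}\right) = \frac{477265}{26}$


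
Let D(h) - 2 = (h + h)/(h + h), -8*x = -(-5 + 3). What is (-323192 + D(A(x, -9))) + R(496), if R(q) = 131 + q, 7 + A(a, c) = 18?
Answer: -322562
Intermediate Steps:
x = -1/4 (x = -(-1)*(-5 + 3)/8 = -(-1)*(-2)/8 = -1/8*2 = -1/4 ≈ -0.25000)
A(a, c) = 11 (A(a, c) = -7 + 18 = 11)
D(h) = 3 (D(h) = 2 + (h + h)/(h + h) = 2 + (2*h)/((2*h)) = 2 + (2*h)*(1/(2*h)) = 2 + 1 = 3)
(-323192 + D(A(x, -9))) + R(496) = (-323192 + 3) + (131 + 496) = -323189 + 627 = -322562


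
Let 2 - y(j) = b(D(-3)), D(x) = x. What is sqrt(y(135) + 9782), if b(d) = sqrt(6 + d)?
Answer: sqrt(9784 - sqrt(3)) ≈ 98.905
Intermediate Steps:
y(j) = 2 - sqrt(3) (y(j) = 2 - sqrt(6 - 3) = 2 - sqrt(3))
sqrt(y(135) + 9782) = sqrt((2 - sqrt(3)) + 9782) = sqrt(9784 - sqrt(3))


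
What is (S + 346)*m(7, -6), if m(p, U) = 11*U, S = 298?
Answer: -42504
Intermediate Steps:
(S + 346)*m(7, -6) = (298 + 346)*(11*(-6)) = 644*(-66) = -42504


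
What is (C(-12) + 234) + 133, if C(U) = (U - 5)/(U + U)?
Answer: 8825/24 ≈ 367.71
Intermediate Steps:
C(U) = (-5 + U)/(2*U) (C(U) = (-5 + U)/((2*U)) = (-5 + U)*(1/(2*U)) = (-5 + U)/(2*U))
(C(-12) + 234) + 133 = ((½)*(-5 - 12)/(-12) + 234) + 133 = ((½)*(-1/12)*(-17) + 234) + 133 = (17/24 + 234) + 133 = 5633/24 + 133 = 8825/24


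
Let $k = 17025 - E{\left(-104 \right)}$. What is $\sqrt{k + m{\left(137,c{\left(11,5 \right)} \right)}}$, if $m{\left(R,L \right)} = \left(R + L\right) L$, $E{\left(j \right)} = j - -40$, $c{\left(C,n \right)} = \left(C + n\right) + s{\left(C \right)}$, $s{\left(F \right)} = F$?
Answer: $\sqrt{21517} \approx 146.69$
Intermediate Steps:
$c{\left(C,n \right)} = n + 2 C$ ($c{\left(C,n \right)} = \left(C + n\right) + C = n + 2 C$)
$E{\left(j \right)} = 40 + j$ ($E{\left(j \right)} = j + 40 = 40 + j$)
$m{\left(R,L \right)} = L \left(L + R\right)$ ($m{\left(R,L \right)} = \left(L + R\right) L = L \left(L + R\right)$)
$k = 17089$ ($k = 17025 - \left(40 - 104\right) = 17025 - -64 = 17025 + 64 = 17089$)
$\sqrt{k + m{\left(137,c{\left(11,5 \right)} \right)}} = \sqrt{17089 + \left(5 + 2 \cdot 11\right) \left(\left(5 + 2 \cdot 11\right) + 137\right)} = \sqrt{17089 + \left(5 + 22\right) \left(\left(5 + 22\right) + 137\right)} = \sqrt{17089 + 27 \left(27 + 137\right)} = \sqrt{17089 + 27 \cdot 164} = \sqrt{17089 + 4428} = \sqrt{21517}$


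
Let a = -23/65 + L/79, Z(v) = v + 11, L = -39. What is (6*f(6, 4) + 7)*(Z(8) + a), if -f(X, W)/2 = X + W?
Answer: -10533069/5135 ≈ -2051.2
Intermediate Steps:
Z(v) = 11 + v
f(X, W) = -2*W - 2*X (f(X, W) = -2*(X + W) = -2*(W + X) = -2*W - 2*X)
a = -4352/5135 (a = -23/65 - 39/79 = -4352/5135 ≈ -0.84752)
(6*f(6, 4) + 7)*(Z(8) + a) = (6*(-2*4 - 2*6) + 7)*((11 + 8) - 4352/5135) = (6*(-8 - 12) + 7)*(19 - 4352/5135) = (6*(-20) + 7)*(93213/5135) = (-120 + 7)*(93213/5135) = -113*93213/5135 = -10533069/5135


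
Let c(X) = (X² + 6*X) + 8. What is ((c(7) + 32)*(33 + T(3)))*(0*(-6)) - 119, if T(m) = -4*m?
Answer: -119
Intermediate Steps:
c(X) = 8 + X² + 6*X
((c(7) + 32)*(33 + T(3)))*(0*(-6)) - 119 = (((8 + 7² + 6*7) + 32)*(33 - 4*3))*(0*(-6)) - 119 = (((8 + 49 + 42) + 32)*(33 - 12))*0 - 119 = ((99 + 32)*21)*0 - 119 = (131*21)*0 - 119 = 2751*0 - 119 = 0 - 119 = -119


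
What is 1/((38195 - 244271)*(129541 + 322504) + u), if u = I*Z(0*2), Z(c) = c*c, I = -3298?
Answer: -1/93155625420 ≈ -1.0735e-11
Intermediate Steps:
Z(c) = c**2
u = 0 (u = -3298*(0*2)**2 = -3298*0**2 = -3298*0 = 0)
1/((38195 - 244271)*(129541 + 322504) + u) = 1/((38195 - 244271)*(129541 + 322504) + 0) = 1/(-206076*452045 + 0) = 1/(-93155625420 + 0) = 1/(-93155625420) = -1/93155625420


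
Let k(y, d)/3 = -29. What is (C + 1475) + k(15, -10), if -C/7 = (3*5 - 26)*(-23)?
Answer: -383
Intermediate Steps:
k(y, d) = -87 (k(y, d) = 3*(-29) = -87)
C = -1771 (C = -7*(3*5 - 26)*(-23) = -7*(15 - 26)*(-23) = -(-77)*(-23) = -7*253 = -1771)
(C + 1475) + k(15, -10) = (-1771 + 1475) - 87 = -296 - 87 = -383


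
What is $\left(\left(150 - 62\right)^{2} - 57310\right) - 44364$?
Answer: $-93930$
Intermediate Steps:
$\left(\left(150 - 62\right)^{2} - 57310\right) - 44364 = \left(88^{2} - 57310\right) - 44364 = \left(7744 - 57310\right) - 44364 = -49566 - 44364 = -93930$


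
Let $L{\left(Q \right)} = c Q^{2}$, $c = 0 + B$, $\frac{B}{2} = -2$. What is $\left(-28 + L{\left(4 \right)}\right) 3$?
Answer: $-276$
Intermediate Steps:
$B = -4$ ($B = 2 \left(-2\right) = -4$)
$c = -4$ ($c = 0 - 4 = -4$)
$L{\left(Q \right)} = - 4 Q^{2}$
$\left(-28 + L{\left(4 \right)}\right) 3 = \left(-28 - 4 \cdot 4^{2}\right) 3 = \left(-28 - 64\right) 3 = \left(-92\right) 3 = -276$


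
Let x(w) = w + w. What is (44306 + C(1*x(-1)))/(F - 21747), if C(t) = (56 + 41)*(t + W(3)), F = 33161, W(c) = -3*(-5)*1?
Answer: 45567/11414 ≈ 3.9922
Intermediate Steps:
W(c) = 15 (W(c) = 15*1 = 15)
x(w) = 2*w
C(t) = 1455 + 97*t (C(t) = (56 + 41)*(t + 15) = 97*(15 + t) = 1455 + 97*t)
(44306 + C(1*x(-1)))/(F - 21747) = (44306 + (1455 + 97*(1*(2*(-1)))))/(33161 - 21747) = (44306 + (1455 + 97*(1*(-2))))/11414 = (44306 + (1455 + 97*(-2)))*(1/11414) = (44306 + (1455 - 194))*(1/11414) = (44306 + 1261)*(1/11414) = 45567*(1/11414) = 45567/11414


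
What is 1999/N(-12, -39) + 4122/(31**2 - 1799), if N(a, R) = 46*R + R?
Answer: -4615394/768027 ≈ -6.0094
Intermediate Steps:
N(a, R) = 47*R
1999/N(-12, -39) + 4122/(31**2 - 1799) = 1999/((47*(-39))) + 4122/(31**2 - 1799) = 1999/(-1833) + 4122/(961 - 1799) = 1999*(-1/1833) + 4122/(-838) = -1999/1833 + 4122*(-1/838) = -1999/1833 - 2061/419 = -4615394/768027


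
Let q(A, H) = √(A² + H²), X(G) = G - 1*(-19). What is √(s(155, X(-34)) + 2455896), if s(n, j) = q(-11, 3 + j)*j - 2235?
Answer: √(2453661 - 15*√265) ≈ 1566.3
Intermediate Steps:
X(G) = 19 + G (X(G) = G + 19 = 19 + G)
s(n, j) = -2235 + j*√(121 + (3 + j)²) (s(n, j) = √((-11)² + (3 + j)²)*j - 2235 = √(121 + (3 + j)²)*j - 2235 = j*√(121 + (3 + j)²) - 2235 = -2235 + j*√(121 + (3 + j)²))
√(s(155, X(-34)) + 2455896) = √((-2235 + (19 - 34)*√(121 + (3 + (19 - 34))²)) + 2455896) = √((-2235 - 15*√(121 + (3 - 15)²)) + 2455896) = √((-2235 - 15*√(121 + (-12)²)) + 2455896) = √((-2235 - 15*√(121 + 144)) + 2455896) = √((-2235 - 15*√265) + 2455896) = √(2453661 - 15*√265)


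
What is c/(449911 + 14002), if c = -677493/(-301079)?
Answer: 677493/139674462127 ≈ 4.8505e-6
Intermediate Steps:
c = 677493/301079 (c = -677493*(-1/301079) = 677493/301079 ≈ 2.2502)
c/(449911 + 14002) = 677493/(301079*(449911 + 14002)) = (677493/301079)/463913 = (677493/301079)*(1/463913) = 677493/139674462127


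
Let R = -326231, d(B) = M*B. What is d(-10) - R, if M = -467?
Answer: 330901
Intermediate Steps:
d(B) = -467*B
d(-10) - R = -467*(-10) - 1*(-326231) = 4670 + 326231 = 330901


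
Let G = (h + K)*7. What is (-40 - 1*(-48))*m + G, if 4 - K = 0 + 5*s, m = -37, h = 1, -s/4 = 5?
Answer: 439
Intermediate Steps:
s = -20 (s = -4*5 = -20)
K = 104 (K = 4 - (0 + 5*(-20)) = 4 - (0 - 100) = 4 - 1*(-100) = 4 + 100 = 104)
G = 735 (G = (1 + 104)*7 = 105*7 = 735)
(-40 - 1*(-48))*m + G = (-40 - 1*(-48))*(-37) + 735 = (-40 + 48)*(-37) + 735 = 8*(-37) + 735 = -296 + 735 = 439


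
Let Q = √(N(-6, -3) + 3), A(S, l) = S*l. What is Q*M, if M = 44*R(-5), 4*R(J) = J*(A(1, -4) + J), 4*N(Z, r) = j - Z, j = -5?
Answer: 495*√13/2 ≈ 892.37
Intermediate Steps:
N(Z, r) = -5/4 - Z/4 (N(Z, r) = (-5 - Z)/4 = -5/4 - Z/4)
R(J) = J*(-4 + J)/4 (R(J) = (J*(1*(-4) + J))/4 = (J*(-4 + J))/4 = J*(-4 + J)/4)
Q = √13/2 (Q = √((-5/4 - ¼*(-6)) + 3) = √((-5/4 + 3/2) + 3) = √(¼ + 3) = √(13/4) = √13/2 ≈ 1.8028)
M = 495 (M = 44*((¼)*(-5)*(-4 - 5)) = 44*((¼)*(-5)*(-9)) = 44*(45/4) = 495)
Q*M = (√13/2)*495 = 495*√13/2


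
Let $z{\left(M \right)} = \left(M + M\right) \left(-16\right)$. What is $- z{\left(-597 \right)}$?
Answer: $-19104$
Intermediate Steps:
$z{\left(M \right)} = - 32 M$ ($z{\left(M \right)} = 2 M \left(-16\right) = - 32 M$)
$- z{\left(-597 \right)} = - \left(-32\right) \left(-597\right) = \left(-1\right) 19104 = -19104$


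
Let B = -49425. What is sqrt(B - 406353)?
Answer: 3*I*sqrt(50642) ≈ 675.11*I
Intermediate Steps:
sqrt(B - 406353) = sqrt(-49425 - 406353) = sqrt(-455778) = 3*I*sqrt(50642)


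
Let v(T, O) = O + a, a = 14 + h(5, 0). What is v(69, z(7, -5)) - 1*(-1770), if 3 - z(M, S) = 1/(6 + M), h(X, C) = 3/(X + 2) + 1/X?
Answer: 813336/455 ≈ 1787.6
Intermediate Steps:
h(X, C) = 1/X + 3/(2 + X) (h(X, C) = 3/(2 + X) + 1/X = 1/X + 3/(2 + X))
z(M, S) = 3 - 1/(6 + M)
a = 512/35 (a = 14 + 2*(1 + 2*5)/(5*(2 + 5)) = 14 + 2*(⅕)*(1 + 10)/7 = 14 + 2*(⅕)*(⅐)*11 = 14 + 22/35 = 512/35 ≈ 14.629)
v(T, O) = 512/35 + O (v(T, O) = O + 512/35 = 512/35 + O)
v(69, z(7, -5)) - 1*(-1770) = (512/35 + (17 + 3*7)/(6 + 7)) - 1*(-1770) = (512/35 + (17 + 21)/13) + 1770 = (512/35 + (1/13)*38) + 1770 = (512/35 + 38/13) + 1770 = 7986/455 + 1770 = 813336/455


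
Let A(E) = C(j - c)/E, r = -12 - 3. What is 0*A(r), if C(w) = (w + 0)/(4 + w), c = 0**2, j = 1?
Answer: 0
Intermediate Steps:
r = -15
c = 0
C(w) = w/(4 + w)
A(E) = 1/(5*E) (A(E) = ((1 - 1*0)/(4 + (1 - 1*0)))/E = ((1 + 0)/(4 + (1 + 0)))/E = (1/(4 + 1))/E = (1/5)/E = (1*(1/5))/E = 1/(5*E))
0*A(r) = 0*((1/5)/(-15)) = 0*((1/5)*(-1/15)) = 0*(-1/75) = 0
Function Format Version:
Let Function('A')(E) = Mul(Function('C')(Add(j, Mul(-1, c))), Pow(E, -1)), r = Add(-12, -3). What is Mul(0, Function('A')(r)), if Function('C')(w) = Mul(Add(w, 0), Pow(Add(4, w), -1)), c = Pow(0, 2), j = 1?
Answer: 0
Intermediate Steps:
r = -15
c = 0
Function('C')(w) = Mul(w, Pow(Add(4, w), -1))
Function('A')(E) = Mul(Rational(1, 5), Pow(E, -1)) (Function('A')(E) = Mul(Mul(Add(1, Mul(-1, 0)), Pow(Add(4, Add(1, Mul(-1, 0))), -1)), Pow(E, -1)) = Mul(Mul(Add(1, 0), Pow(Add(4, Add(1, 0)), -1)), Pow(E, -1)) = Mul(Mul(1, Pow(Add(4, 1), -1)), Pow(E, -1)) = Mul(Mul(1, Pow(5, -1)), Pow(E, -1)) = Mul(Mul(1, Rational(1, 5)), Pow(E, -1)) = Mul(Rational(1, 5), Pow(E, -1)))
Mul(0, Function('A')(r)) = Mul(0, Mul(Rational(1, 5), Pow(-15, -1))) = Mul(0, Mul(Rational(1, 5), Rational(-1, 15))) = Mul(0, Rational(-1, 75)) = 0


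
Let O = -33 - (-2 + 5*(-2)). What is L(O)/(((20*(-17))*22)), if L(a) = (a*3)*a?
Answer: -1323/7480 ≈ -0.17687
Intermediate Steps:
O = -21 (O = -33 - (-2 - 10) = -33 - 1*(-12) = -33 + 12 = -21)
L(a) = 3*a² (L(a) = (3*a)*a = 3*a²)
L(O)/(((20*(-17))*22)) = (3*(-21)²)/(((20*(-17))*22)) = (3*441)/((-340*22)) = 1323/(-7480) = 1323*(-1/7480) = -1323/7480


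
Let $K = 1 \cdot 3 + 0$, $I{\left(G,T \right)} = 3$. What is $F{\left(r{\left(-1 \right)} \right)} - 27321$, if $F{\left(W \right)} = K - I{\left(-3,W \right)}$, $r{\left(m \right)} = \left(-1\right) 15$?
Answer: $-27321$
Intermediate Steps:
$K = 3$ ($K = 3 + 0 = 3$)
$r{\left(m \right)} = -15$
$F{\left(W \right)} = 0$ ($F{\left(W \right)} = 3 - 3 = 0$)
$F{\left(r{\left(-1 \right)} \right)} - 27321 = 0 - 27321 = -27321$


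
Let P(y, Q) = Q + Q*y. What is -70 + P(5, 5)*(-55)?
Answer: -1720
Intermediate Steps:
-70 + P(5, 5)*(-55) = -70 + (5*(1 + 5))*(-55) = -70 + (5*6)*(-55) = -70 + 30*(-55) = -70 - 1650 = -1720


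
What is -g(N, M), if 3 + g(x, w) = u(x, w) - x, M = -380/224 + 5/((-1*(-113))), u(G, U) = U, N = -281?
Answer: -1748729/6328 ≈ -276.35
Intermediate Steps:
M = -10455/6328 (M = -380*1/224 + 5/113 = -95/56 + 5*(1/113) = -95/56 + 5/113 = -10455/6328 ≈ -1.6522)
g(x, w) = -3 + w - x (g(x, w) = -3 + (w - x) = -3 + w - x)
-g(N, M) = -(-3 - 10455/6328 - 1*(-281)) = -(-3 - 10455/6328 + 281) = -1*1748729/6328 = -1748729/6328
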